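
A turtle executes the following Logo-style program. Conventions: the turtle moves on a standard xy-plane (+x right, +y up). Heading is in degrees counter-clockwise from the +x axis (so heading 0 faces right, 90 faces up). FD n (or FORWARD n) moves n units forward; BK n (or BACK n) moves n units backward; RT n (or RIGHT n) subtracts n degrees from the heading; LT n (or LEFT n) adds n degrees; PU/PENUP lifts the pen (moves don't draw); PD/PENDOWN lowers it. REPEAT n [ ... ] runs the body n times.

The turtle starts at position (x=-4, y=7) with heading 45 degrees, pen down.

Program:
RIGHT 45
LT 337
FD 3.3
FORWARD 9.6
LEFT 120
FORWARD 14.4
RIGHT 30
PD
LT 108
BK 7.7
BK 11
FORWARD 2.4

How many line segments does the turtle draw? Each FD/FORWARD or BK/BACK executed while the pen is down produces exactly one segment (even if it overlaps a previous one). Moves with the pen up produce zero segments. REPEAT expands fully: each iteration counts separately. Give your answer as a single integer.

Answer: 6

Derivation:
Executing turtle program step by step:
Start: pos=(-4,7), heading=45, pen down
RT 45: heading 45 -> 0
LT 337: heading 0 -> 337
FD 3.3: (-4,7) -> (-0.962,5.711) [heading=337, draw]
FD 9.6: (-0.962,5.711) -> (7.875,1.96) [heading=337, draw]
LT 120: heading 337 -> 97
FD 14.4: (7.875,1.96) -> (6.12,16.252) [heading=97, draw]
RT 30: heading 97 -> 67
PD: pen down
LT 108: heading 67 -> 175
BK 7.7: (6.12,16.252) -> (13.79,15.581) [heading=175, draw]
BK 11: (13.79,15.581) -> (24.748,14.622) [heading=175, draw]
FD 2.4: (24.748,14.622) -> (22.358,14.832) [heading=175, draw]
Final: pos=(22.358,14.832), heading=175, 6 segment(s) drawn
Segments drawn: 6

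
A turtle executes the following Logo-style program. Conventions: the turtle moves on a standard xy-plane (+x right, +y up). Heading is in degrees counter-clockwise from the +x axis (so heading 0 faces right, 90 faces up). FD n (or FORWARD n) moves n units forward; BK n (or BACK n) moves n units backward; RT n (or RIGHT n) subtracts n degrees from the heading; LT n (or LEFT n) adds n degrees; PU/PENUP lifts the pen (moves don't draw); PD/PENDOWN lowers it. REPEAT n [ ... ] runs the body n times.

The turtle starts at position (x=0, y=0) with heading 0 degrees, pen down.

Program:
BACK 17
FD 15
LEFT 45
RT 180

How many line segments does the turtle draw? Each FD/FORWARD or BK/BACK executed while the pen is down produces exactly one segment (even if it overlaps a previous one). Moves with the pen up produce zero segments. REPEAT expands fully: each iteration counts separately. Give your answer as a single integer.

Answer: 2

Derivation:
Executing turtle program step by step:
Start: pos=(0,0), heading=0, pen down
BK 17: (0,0) -> (-17,0) [heading=0, draw]
FD 15: (-17,0) -> (-2,0) [heading=0, draw]
LT 45: heading 0 -> 45
RT 180: heading 45 -> 225
Final: pos=(-2,0), heading=225, 2 segment(s) drawn
Segments drawn: 2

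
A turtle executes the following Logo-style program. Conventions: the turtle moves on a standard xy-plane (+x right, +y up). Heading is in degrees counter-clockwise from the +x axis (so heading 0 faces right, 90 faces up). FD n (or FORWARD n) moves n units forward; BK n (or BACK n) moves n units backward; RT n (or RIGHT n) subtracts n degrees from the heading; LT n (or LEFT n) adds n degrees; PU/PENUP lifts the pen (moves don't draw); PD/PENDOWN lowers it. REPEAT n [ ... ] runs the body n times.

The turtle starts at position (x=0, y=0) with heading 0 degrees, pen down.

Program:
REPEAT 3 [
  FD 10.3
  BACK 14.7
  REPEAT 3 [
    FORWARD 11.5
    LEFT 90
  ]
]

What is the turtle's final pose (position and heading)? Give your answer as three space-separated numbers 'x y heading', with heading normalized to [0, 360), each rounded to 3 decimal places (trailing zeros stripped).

Executing turtle program step by step:
Start: pos=(0,0), heading=0, pen down
REPEAT 3 [
  -- iteration 1/3 --
  FD 10.3: (0,0) -> (10.3,0) [heading=0, draw]
  BK 14.7: (10.3,0) -> (-4.4,0) [heading=0, draw]
  REPEAT 3 [
    -- iteration 1/3 --
    FD 11.5: (-4.4,0) -> (7.1,0) [heading=0, draw]
    LT 90: heading 0 -> 90
    -- iteration 2/3 --
    FD 11.5: (7.1,0) -> (7.1,11.5) [heading=90, draw]
    LT 90: heading 90 -> 180
    -- iteration 3/3 --
    FD 11.5: (7.1,11.5) -> (-4.4,11.5) [heading=180, draw]
    LT 90: heading 180 -> 270
  ]
  -- iteration 2/3 --
  FD 10.3: (-4.4,11.5) -> (-4.4,1.2) [heading=270, draw]
  BK 14.7: (-4.4,1.2) -> (-4.4,15.9) [heading=270, draw]
  REPEAT 3 [
    -- iteration 1/3 --
    FD 11.5: (-4.4,15.9) -> (-4.4,4.4) [heading=270, draw]
    LT 90: heading 270 -> 0
    -- iteration 2/3 --
    FD 11.5: (-4.4,4.4) -> (7.1,4.4) [heading=0, draw]
    LT 90: heading 0 -> 90
    -- iteration 3/3 --
    FD 11.5: (7.1,4.4) -> (7.1,15.9) [heading=90, draw]
    LT 90: heading 90 -> 180
  ]
  -- iteration 3/3 --
  FD 10.3: (7.1,15.9) -> (-3.2,15.9) [heading=180, draw]
  BK 14.7: (-3.2,15.9) -> (11.5,15.9) [heading=180, draw]
  REPEAT 3 [
    -- iteration 1/3 --
    FD 11.5: (11.5,15.9) -> (0,15.9) [heading=180, draw]
    LT 90: heading 180 -> 270
    -- iteration 2/3 --
    FD 11.5: (0,15.9) -> (0,4.4) [heading=270, draw]
    LT 90: heading 270 -> 0
    -- iteration 3/3 --
    FD 11.5: (0,4.4) -> (11.5,4.4) [heading=0, draw]
    LT 90: heading 0 -> 90
  ]
]
Final: pos=(11.5,4.4), heading=90, 15 segment(s) drawn

Answer: 11.5 4.4 90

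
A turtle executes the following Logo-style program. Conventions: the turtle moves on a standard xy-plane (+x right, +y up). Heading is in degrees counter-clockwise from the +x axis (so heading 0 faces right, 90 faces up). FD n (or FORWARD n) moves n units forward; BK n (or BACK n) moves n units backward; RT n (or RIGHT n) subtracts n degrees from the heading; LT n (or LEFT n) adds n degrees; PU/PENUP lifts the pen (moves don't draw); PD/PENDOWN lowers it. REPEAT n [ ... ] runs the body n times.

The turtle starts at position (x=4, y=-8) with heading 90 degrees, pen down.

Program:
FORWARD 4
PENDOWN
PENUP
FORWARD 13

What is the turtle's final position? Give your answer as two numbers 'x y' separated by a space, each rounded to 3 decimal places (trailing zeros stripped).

Answer: 4 9

Derivation:
Executing turtle program step by step:
Start: pos=(4,-8), heading=90, pen down
FD 4: (4,-8) -> (4,-4) [heading=90, draw]
PD: pen down
PU: pen up
FD 13: (4,-4) -> (4,9) [heading=90, move]
Final: pos=(4,9), heading=90, 1 segment(s) drawn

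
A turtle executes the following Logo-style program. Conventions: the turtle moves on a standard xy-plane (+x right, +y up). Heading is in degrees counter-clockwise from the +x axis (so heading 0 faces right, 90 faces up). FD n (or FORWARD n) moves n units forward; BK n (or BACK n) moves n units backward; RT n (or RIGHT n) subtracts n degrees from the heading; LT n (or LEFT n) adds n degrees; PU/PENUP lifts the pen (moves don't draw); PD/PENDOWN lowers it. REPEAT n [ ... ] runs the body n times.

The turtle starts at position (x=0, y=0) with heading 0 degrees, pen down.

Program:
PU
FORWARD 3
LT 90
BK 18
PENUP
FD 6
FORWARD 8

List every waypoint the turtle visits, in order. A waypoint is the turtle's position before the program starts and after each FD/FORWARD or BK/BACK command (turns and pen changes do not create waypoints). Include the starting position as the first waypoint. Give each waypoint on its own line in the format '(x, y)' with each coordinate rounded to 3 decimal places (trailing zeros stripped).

Answer: (0, 0)
(3, 0)
(3, -18)
(3, -12)
(3, -4)

Derivation:
Executing turtle program step by step:
Start: pos=(0,0), heading=0, pen down
PU: pen up
FD 3: (0,0) -> (3,0) [heading=0, move]
LT 90: heading 0 -> 90
BK 18: (3,0) -> (3,-18) [heading=90, move]
PU: pen up
FD 6: (3,-18) -> (3,-12) [heading=90, move]
FD 8: (3,-12) -> (3,-4) [heading=90, move]
Final: pos=(3,-4), heading=90, 0 segment(s) drawn
Waypoints (5 total):
(0, 0)
(3, 0)
(3, -18)
(3, -12)
(3, -4)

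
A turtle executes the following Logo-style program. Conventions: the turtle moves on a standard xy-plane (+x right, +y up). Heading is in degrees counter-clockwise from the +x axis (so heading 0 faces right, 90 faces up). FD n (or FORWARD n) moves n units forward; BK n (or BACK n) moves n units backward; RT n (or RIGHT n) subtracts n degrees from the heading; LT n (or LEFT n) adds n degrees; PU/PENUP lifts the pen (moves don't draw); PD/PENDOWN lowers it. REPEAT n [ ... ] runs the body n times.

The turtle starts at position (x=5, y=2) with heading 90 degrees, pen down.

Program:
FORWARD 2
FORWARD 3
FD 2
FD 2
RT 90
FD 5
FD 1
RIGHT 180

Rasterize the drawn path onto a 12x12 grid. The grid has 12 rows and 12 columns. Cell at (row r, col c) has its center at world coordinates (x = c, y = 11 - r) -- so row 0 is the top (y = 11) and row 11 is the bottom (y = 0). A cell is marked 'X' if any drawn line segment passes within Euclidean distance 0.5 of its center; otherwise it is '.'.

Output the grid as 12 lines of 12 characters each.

Segment 0: (5,2) -> (5,4)
Segment 1: (5,4) -> (5,7)
Segment 2: (5,7) -> (5,9)
Segment 3: (5,9) -> (5,11)
Segment 4: (5,11) -> (10,11)
Segment 5: (10,11) -> (11,11)

Answer: .....XXXXXXX
.....X......
.....X......
.....X......
.....X......
.....X......
.....X......
.....X......
.....X......
.....X......
............
............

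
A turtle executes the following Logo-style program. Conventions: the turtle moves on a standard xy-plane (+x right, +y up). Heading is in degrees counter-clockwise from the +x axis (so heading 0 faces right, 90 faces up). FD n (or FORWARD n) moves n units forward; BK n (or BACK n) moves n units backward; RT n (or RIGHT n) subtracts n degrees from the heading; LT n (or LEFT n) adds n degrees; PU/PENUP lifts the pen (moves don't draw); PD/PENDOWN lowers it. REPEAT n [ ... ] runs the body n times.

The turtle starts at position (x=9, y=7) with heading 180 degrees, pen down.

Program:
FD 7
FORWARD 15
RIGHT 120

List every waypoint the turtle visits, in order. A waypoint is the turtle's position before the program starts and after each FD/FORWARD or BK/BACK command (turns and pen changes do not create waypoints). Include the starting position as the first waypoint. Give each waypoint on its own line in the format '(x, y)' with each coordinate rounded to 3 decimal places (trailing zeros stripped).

Answer: (9, 7)
(2, 7)
(-13, 7)

Derivation:
Executing turtle program step by step:
Start: pos=(9,7), heading=180, pen down
FD 7: (9,7) -> (2,7) [heading=180, draw]
FD 15: (2,7) -> (-13,7) [heading=180, draw]
RT 120: heading 180 -> 60
Final: pos=(-13,7), heading=60, 2 segment(s) drawn
Waypoints (3 total):
(9, 7)
(2, 7)
(-13, 7)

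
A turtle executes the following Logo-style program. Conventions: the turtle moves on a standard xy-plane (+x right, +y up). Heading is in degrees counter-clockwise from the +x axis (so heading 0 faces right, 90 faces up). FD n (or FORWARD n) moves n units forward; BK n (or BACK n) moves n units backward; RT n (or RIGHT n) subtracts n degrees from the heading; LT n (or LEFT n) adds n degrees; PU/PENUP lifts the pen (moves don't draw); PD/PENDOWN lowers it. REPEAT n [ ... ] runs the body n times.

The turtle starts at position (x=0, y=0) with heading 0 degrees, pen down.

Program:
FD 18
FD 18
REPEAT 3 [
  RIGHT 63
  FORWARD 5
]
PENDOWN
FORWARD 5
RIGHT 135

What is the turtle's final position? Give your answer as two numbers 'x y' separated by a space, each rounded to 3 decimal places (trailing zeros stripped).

Answer: 25.454 -6.936

Derivation:
Executing turtle program step by step:
Start: pos=(0,0), heading=0, pen down
FD 18: (0,0) -> (18,0) [heading=0, draw]
FD 18: (18,0) -> (36,0) [heading=0, draw]
REPEAT 3 [
  -- iteration 1/3 --
  RT 63: heading 0 -> 297
  FD 5: (36,0) -> (38.27,-4.455) [heading=297, draw]
  -- iteration 2/3 --
  RT 63: heading 297 -> 234
  FD 5: (38.27,-4.455) -> (35.331,-8.5) [heading=234, draw]
  -- iteration 3/3 --
  RT 63: heading 234 -> 171
  FD 5: (35.331,-8.5) -> (30.393,-7.718) [heading=171, draw]
]
PD: pen down
FD 5: (30.393,-7.718) -> (25.454,-6.936) [heading=171, draw]
RT 135: heading 171 -> 36
Final: pos=(25.454,-6.936), heading=36, 6 segment(s) drawn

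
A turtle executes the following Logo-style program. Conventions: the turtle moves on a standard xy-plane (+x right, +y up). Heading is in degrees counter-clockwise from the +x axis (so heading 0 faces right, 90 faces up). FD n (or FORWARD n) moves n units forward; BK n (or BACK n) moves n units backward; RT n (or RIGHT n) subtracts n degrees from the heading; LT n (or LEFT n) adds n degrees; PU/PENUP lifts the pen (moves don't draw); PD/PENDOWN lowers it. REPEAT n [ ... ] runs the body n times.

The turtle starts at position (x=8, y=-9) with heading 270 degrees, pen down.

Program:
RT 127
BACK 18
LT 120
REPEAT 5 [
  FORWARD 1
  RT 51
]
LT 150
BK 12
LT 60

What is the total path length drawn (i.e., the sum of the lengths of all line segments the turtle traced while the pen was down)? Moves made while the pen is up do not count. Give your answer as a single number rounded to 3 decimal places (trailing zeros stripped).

Answer: 35

Derivation:
Executing turtle program step by step:
Start: pos=(8,-9), heading=270, pen down
RT 127: heading 270 -> 143
BK 18: (8,-9) -> (22.375,-19.833) [heading=143, draw]
LT 120: heading 143 -> 263
REPEAT 5 [
  -- iteration 1/5 --
  FD 1: (22.375,-19.833) -> (22.254,-20.825) [heading=263, draw]
  RT 51: heading 263 -> 212
  -- iteration 2/5 --
  FD 1: (22.254,-20.825) -> (21.406,-21.355) [heading=212, draw]
  RT 51: heading 212 -> 161
  -- iteration 3/5 --
  FD 1: (21.406,-21.355) -> (20.46,-21.03) [heading=161, draw]
  RT 51: heading 161 -> 110
  -- iteration 4/5 --
  FD 1: (20.46,-21.03) -> (20.118,-20.09) [heading=110, draw]
  RT 51: heading 110 -> 59
  -- iteration 5/5 --
  FD 1: (20.118,-20.09) -> (20.633,-19.233) [heading=59, draw]
  RT 51: heading 59 -> 8
]
LT 150: heading 8 -> 158
BK 12: (20.633,-19.233) -> (31.759,-23.728) [heading=158, draw]
LT 60: heading 158 -> 218
Final: pos=(31.759,-23.728), heading=218, 7 segment(s) drawn

Segment lengths:
  seg 1: (8,-9) -> (22.375,-19.833), length = 18
  seg 2: (22.375,-19.833) -> (22.254,-20.825), length = 1
  seg 3: (22.254,-20.825) -> (21.406,-21.355), length = 1
  seg 4: (21.406,-21.355) -> (20.46,-21.03), length = 1
  seg 5: (20.46,-21.03) -> (20.118,-20.09), length = 1
  seg 6: (20.118,-20.09) -> (20.633,-19.233), length = 1
  seg 7: (20.633,-19.233) -> (31.759,-23.728), length = 12
Total = 35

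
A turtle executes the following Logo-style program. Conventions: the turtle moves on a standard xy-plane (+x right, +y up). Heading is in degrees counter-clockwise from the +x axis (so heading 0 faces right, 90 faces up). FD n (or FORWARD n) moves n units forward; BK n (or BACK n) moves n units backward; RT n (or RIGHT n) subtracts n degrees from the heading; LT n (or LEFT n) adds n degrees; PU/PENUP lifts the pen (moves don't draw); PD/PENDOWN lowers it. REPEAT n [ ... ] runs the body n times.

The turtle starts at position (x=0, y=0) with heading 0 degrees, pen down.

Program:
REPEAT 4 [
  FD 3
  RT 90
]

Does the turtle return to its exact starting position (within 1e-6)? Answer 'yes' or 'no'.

Executing turtle program step by step:
Start: pos=(0,0), heading=0, pen down
REPEAT 4 [
  -- iteration 1/4 --
  FD 3: (0,0) -> (3,0) [heading=0, draw]
  RT 90: heading 0 -> 270
  -- iteration 2/4 --
  FD 3: (3,0) -> (3,-3) [heading=270, draw]
  RT 90: heading 270 -> 180
  -- iteration 3/4 --
  FD 3: (3,-3) -> (0,-3) [heading=180, draw]
  RT 90: heading 180 -> 90
  -- iteration 4/4 --
  FD 3: (0,-3) -> (0,0) [heading=90, draw]
  RT 90: heading 90 -> 0
]
Final: pos=(0,0), heading=0, 4 segment(s) drawn

Start position: (0, 0)
Final position: (0, 0)
Distance = 0; < 1e-6 -> CLOSED

Answer: yes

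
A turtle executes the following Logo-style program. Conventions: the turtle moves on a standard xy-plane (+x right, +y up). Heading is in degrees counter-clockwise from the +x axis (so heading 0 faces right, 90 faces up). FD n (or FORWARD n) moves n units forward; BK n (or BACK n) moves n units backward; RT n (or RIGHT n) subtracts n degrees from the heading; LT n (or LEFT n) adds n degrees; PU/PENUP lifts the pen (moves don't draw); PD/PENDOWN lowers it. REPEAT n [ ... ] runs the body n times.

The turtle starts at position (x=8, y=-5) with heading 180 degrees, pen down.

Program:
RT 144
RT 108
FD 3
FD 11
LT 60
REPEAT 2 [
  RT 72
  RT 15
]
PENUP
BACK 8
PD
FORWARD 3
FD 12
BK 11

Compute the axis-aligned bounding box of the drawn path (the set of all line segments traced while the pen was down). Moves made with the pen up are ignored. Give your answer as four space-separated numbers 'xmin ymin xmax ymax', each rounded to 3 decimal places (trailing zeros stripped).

Executing turtle program step by step:
Start: pos=(8,-5), heading=180, pen down
RT 144: heading 180 -> 36
RT 108: heading 36 -> 288
FD 3: (8,-5) -> (8.927,-7.853) [heading=288, draw]
FD 11: (8.927,-7.853) -> (12.326,-18.315) [heading=288, draw]
LT 60: heading 288 -> 348
REPEAT 2 [
  -- iteration 1/2 --
  RT 72: heading 348 -> 276
  RT 15: heading 276 -> 261
  -- iteration 2/2 --
  RT 72: heading 261 -> 189
  RT 15: heading 189 -> 174
]
PU: pen up
BK 8: (12.326,-18.315) -> (20.282,-19.151) [heading=174, move]
PD: pen down
FD 3: (20.282,-19.151) -> (17.299,-18.837) [heading=174, draw]
FD 12: (17.299,-18.837) -> (5.365,-17.583) [heading=174, draw]
BK 11: (5.365,-17.583) -> (16.304,-18.733) [heading=174, draw]
Final: pos=(16.304,-18.733), heading=174, 5 segment(s) drawn

Segment endpoints: x in {5.365, 8, 8.927, 12.326, 16.304, 17.299, 20.282}, y in {-19.151, -18.837, -18.733, -18.315, -17.583, -7.853, -5}
xmin=5.365, ymin=-19.151, xmax=20.282, ymax=-5

Answer: 5.365 -19.151 20.282 -5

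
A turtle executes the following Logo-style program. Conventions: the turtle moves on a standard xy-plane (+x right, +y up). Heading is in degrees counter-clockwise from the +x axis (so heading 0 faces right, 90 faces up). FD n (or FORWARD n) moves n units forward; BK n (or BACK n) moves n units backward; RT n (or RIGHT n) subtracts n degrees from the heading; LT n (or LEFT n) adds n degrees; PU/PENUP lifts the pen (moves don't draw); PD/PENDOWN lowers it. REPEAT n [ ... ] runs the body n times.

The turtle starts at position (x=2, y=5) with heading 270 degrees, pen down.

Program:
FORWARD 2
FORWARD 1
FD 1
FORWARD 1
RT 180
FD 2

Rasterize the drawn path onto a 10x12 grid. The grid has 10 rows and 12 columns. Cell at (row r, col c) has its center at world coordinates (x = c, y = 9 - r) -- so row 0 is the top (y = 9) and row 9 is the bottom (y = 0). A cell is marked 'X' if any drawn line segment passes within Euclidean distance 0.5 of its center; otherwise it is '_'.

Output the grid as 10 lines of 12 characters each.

Segment 0: (2,5) -> (2,3)
Segment 1: (2,3) -> (2,2)
Segment 2: (2,2) -> (2,1)
Segment 3: (2,1) -> (2,0)
Segment 4: (2,0) -> (2,2)

Answer: ____________
____________
____________
____________
__X_________
__X_________
__X_________
__X_________
__X_________
__X_________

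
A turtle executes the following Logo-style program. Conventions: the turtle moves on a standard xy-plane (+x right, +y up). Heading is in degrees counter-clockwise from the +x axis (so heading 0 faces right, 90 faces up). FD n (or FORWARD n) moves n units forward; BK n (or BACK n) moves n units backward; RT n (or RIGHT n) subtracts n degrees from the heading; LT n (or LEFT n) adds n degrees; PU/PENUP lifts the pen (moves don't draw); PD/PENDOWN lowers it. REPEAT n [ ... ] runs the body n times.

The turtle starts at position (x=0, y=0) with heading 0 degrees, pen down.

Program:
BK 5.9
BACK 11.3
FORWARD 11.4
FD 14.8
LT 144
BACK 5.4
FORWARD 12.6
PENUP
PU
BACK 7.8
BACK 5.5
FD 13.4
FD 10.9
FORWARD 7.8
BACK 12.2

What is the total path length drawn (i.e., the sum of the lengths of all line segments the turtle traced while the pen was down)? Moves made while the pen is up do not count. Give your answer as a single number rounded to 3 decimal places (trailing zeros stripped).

Executing turtle program step by step:
Start: pos=(0,0), heading=0, pen down
BK 5.9: (0,0) -> (-5.9,0) [heading=0, draw]
BK 11.3: (-5.9,0) -> (-17.2,0) [heading=0, draw]
FD 11.4: (-17.2,0) -> (-5.8,0) [heading=0, draw]
FD 14.8: (-5.8,0) -> (9,0) [heading=0, draw]
LT 144: heading 0 -> 144
BK 5.4: (9,0) -> (13.369,-3.174) [heading=144, draw]
FD 12.6: (13.369,-3.174) -> (3.175,4.232) [heading=144, draw]
PU: pen up
PU: pen up
BK 7.8: (3.175,4.232) -> (9.485,-0.353) [heading=144, move]
BK 5.5: (9.485,-0.353) -> (13.935,-3.585) [heading=144, move]
FD 13.4: (13.935,-3.585) -> (3.094,4.291) [heading=144, move]
FD 10.9: (3.094,4.291) -> (-5.724,10.698) [heading=144, move]
FD 7.8: (-5.724,10.698) -> (-12.034,15.282) [heading=144, move]
BK 12.2: (-12.034,15.282) -> (-2.164,8.111) [heading=144, move]
Final: pos=(-2.164,8.111), heading=144, 6 segment(s) drawn

Segment lengths:
  seg 1: (0,0) -> (-5.9,0), length = 5.9
  seg 2: (-5.9,0) -> (-17.2,0), length = 11.3
  seg 3: (-17.2,0) -> (-5.8,0), length = 11.4
  seg 4: (-5.8,0) -> (9,0), length = 14.8
  seg 5: (9,0) -> (13.369,-3.174), length = 5.4
  seg 6: (13.369,-3.174) -> (3.175,4.232), length = 12.6
Total = 61.4

Answer: 61.4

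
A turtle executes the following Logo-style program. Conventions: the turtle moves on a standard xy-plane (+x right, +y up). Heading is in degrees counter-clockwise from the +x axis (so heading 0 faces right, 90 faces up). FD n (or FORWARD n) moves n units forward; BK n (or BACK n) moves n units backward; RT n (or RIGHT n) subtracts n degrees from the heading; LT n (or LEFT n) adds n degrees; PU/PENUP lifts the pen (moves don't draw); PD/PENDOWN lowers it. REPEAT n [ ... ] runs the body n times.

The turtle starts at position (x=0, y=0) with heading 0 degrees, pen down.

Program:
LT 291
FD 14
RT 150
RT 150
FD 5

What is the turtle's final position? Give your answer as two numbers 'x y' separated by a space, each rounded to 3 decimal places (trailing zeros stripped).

Executing turtle program step by step:
Start: pos=(0,0), heading=0, pen down
LT 291: heading 0 -> 291
FD 14: (0,0) -> (5.017,-13.07) [heading=291, draw]
RT 150: heading 291 -> 141
RT 150: heading 141 -> 351
FD 5: (5.017,-13.07) -> (9.956,-13.852) [heading=351, draw]
Final: pos=(9.956,-13.852), heading=351, 2 segment(s) drawn

Answer: 9.956 -13.852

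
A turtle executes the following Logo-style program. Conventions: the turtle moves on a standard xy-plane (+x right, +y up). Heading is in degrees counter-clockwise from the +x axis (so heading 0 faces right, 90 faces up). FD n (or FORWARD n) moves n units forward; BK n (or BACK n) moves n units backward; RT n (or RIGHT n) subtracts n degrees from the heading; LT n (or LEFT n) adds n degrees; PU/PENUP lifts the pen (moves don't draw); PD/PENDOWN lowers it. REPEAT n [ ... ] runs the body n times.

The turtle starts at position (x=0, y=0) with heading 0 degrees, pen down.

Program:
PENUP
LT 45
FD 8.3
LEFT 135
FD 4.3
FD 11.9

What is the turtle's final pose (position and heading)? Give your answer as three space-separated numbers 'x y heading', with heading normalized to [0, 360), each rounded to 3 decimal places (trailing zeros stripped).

Executing turtle program step by step:
Start: pos=(0,0), heading=0, pen down
PU: pen up
LT 45: heading 0 -> 45
FD 8.3: (0,0) -> (5.869,5.869) [heading=45, move]
LT 135: heading 45 -> 180
FD 4.3: (5.869,5.869) -> (1.569,5.869) [heading=180, move]
FD 11.9: (1.569,5.869) -> (-10.331,5.869) [heading=180, move]
Final: pos=(-10.331,5.869), heading=180, 0 segment(s) drawn

Answer: -10.331 5.869 180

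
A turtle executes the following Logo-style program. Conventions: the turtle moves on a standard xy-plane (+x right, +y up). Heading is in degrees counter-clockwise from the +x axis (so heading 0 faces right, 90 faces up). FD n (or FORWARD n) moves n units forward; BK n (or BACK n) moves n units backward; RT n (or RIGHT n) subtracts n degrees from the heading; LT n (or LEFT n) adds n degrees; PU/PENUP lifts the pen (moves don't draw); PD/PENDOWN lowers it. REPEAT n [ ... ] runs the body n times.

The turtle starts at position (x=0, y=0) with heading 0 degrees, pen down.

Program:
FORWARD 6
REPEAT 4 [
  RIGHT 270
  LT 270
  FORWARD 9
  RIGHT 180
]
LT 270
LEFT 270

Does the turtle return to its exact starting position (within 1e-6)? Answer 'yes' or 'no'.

Answer: no

Derivation:
Executing turtle program step by step:
Start: pos=(0,0), heading=0, pen down
FD 6: (0,0) -> (6,0) [heading=0, draw]
REPEAT 4 [
  -- iteration 1/4 --
  RT 270: heading 0 -> 90
  LT 270: heading 90 -> 0
  FD 9: (6,0) -> (15,0) [heading=0, draw]
  RT 180: heading 0 -> 180
  -- iteration 2/4 --
  RT 270: heading 180 -> 270
  LT 270: heading 270 -> 180
  FD 9: (15,0) -> (6,0) [heading=180, draw]
  RT 180: heading 180 -> 0
  -- iteration 3/4 --
  RT 270: heading 0 -> 90
  LT 270: heading 90 -> 0
  FD 9: (6,0) -> (15,0) [heading=0, draw]
  RT 180: heading 0 -> 180
  -- iteration 4/4 --
  RT 270: heading 180 -> 270
  LT 270: heading 270 -> 180
  FD 9: (15,0) -> (6,0) [heading=180, draw]
  RT 180: heading 180 -> 0
]
LT 270: heading 0 -> 270
LT 270: heading 270 -> 180
Final: pos=(6,0), heading=180, 5 segment(s) drawn

Start position: (0, 0)
Final position: (6, 0)
Distance = 6; >= 1e-6 -> NOT closed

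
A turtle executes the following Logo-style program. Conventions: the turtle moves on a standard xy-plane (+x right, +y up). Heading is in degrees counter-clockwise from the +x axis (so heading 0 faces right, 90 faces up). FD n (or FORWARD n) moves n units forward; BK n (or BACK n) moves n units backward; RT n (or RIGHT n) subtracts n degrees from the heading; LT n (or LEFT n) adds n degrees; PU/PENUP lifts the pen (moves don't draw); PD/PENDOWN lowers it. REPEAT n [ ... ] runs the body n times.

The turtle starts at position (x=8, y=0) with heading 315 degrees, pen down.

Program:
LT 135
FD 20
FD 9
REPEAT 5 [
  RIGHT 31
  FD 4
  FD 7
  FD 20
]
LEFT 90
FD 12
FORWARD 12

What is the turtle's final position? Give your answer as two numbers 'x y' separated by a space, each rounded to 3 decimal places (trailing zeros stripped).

Executing turtle program step by step:
Start: pos=(8,0), heading=315, pen down
LT 135: heading 315 -> 90
FD 20: (8,0) -> (8,20) [heading=90, draw]
FD 9: (8,20) -> (8,29) [heading=90, draw]
REPEAT 5 [
  -- iteration 1/5 --
  RT 31: heading 90 -> 59
  FD 4: (8,29) -> (10.06,32.429) [heading=59, draw]
  FD 7: (10.06,32.429) -> (13.665,38.429) [heading=59, draw]
  FD 20: (13.665,38.429) -> (23.966,55.572) [heading=59, draw]
  -- iteration 2/5 --
  RT 31: heading 59 -> 28
  FD 4: (23.966,55.572) -> (27.498,57.45) [heading=28, draw]
  FD 7: (27.498,57.45) -> (33.679,60.736) [heading=28, draw]
  FD 20: (33.679,60.736) -> (51.338,70.126) [heading=28, draw]
  -- iteration 3/5 --
  RT 31: heading 28 -> 357
  FD 4: (51.338,70.126) -> (55.332,69.916) [heading=357, draw]
  FD 7: (55.332,69.916) -> (62.322,69.55) [heading=357, draw]
  FD 20: (62.322,69.55) -> (82.295,68.503) [heading=357, draw]
  -- iteration 4/5 --
  RT 31: heading 357 -> 326
  FD 4: (82.295,68.503) -> (85.611,66.267) [heading=326, draw]
  FD 7: (85.611,66.267) -> (91.414,62.352) [heading=326, draw]
  FD 20: (91.414,62.352) -> (107.995,51.168) [heading=326, draw]
  -- iteration 5/5 --
  RT 31: heading 326 -> 295
  FD 4: (107.995,51.168) -> (109.686,47.543) [heading=295, draw]
  FD 7: (109.686,47.543) -> (112.644,41.199) [heading=295, draw]
  FD 20: (112.644,41.199) -> (121.096,23.073) [heading=295, draw]
]
LT 90: heading 295 -> 25
FD 12: (121.096,23.073) -> (131.972,28.144) [heading=25, draw]
FD 12: (131.972,28.144) -> (142.848,33.216) [heading=25, draw]
Final: pos=(142.848,33.216), heading=25, 19 segment(s) drawn

Answer: 142.848 33.216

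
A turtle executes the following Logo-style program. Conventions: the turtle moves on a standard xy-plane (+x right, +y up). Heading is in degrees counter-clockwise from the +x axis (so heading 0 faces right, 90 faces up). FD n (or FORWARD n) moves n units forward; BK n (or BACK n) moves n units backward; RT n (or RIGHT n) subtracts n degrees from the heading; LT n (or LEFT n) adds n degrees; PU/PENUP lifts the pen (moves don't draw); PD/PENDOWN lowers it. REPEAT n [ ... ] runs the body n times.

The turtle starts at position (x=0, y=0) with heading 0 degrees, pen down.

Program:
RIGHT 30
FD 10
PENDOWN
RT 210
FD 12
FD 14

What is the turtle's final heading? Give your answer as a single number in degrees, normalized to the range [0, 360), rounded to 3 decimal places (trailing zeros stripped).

Answer: 120

Derivation:
Executing turtle program step by step:
Start: pos=(0,0), heading=0, pen down
RT 30: heading 0 -> 330
FD 10: (0,0) -> (8.66,-5) [heading=330, draw]
PD: pen down
RT 210: heading 330 -> 120
FD 12: (8.66,-5) -> (2.66,5.392) [heading=120, draw]
FD 14: (2.66,5.392) -> (-4.34,17.517) [heading=120, draw]
Final: pos=(-4.34,17.517), heading=120, 3 segment(s) drawn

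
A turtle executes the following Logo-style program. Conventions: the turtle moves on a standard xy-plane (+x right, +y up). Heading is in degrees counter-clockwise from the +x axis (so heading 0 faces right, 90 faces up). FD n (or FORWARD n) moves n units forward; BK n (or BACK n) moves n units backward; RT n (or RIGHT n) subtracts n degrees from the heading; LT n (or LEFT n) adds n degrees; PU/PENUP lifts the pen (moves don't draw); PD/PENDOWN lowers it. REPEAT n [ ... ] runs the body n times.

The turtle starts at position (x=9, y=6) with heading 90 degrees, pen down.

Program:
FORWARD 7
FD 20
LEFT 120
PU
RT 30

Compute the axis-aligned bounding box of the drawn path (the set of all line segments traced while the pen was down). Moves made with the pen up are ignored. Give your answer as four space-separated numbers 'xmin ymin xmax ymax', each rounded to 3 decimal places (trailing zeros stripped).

Executing turtle program step by step:
Start: pos=(9,6), heading=90, pen down
FD 7: (9,6) -> (9,13) [heading=90, draw]
FD 20: (9,13) -> (9,33) [heading=90, draw]
LT 120: heading 90 -> 210
PU: pen up
RT 30: heading 210 -> 180
Final: pos=(9,33), heading=180, 2 segment(s) drawn

Segment endpoints: x in {9, 9}, y in {6, 13, 33}
xmin=9, ymin=6, xmax=9, ymax=33

Answer: 9 6 9 33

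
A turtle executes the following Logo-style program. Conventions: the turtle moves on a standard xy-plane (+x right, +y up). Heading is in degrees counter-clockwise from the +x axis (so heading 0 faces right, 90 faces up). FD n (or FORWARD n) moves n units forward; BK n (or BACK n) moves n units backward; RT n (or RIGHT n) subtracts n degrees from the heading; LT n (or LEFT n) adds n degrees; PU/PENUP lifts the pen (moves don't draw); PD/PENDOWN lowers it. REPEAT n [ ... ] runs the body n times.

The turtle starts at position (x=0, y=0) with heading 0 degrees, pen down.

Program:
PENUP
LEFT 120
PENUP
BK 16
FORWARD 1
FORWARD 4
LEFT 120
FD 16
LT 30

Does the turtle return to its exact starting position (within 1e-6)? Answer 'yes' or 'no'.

Answer: no

Derivation:
Executing turtle program step by step:
Start: pos=(0,0), heading=0, pen down
PU: pen up
LT 120: heading 0 -> 120
PU: pen up
BK 16: (0,0) -> (8,-13.856) [heading=120, move]
FD 1: (8,-13.856) -> (7.5,-12.99) [heading=120, move]
FD 4: (7.5,-12.99) -> (5.5,-9.526) [heading=120, move]
LT 120: heading 120 -> 240
FD 16: (5.5,-9.526) -> (-2.5,-23.383) [heading=240, move]
LT 30: heading 240 -> 270
Final: pos=(-2.5,-23.383), heading=270, 0 segment(s) drawn

Start position: (0, 0)
Final position: (-2.5, -23.383)
Distance = 23.516; >= 1e-6 -> NOT closed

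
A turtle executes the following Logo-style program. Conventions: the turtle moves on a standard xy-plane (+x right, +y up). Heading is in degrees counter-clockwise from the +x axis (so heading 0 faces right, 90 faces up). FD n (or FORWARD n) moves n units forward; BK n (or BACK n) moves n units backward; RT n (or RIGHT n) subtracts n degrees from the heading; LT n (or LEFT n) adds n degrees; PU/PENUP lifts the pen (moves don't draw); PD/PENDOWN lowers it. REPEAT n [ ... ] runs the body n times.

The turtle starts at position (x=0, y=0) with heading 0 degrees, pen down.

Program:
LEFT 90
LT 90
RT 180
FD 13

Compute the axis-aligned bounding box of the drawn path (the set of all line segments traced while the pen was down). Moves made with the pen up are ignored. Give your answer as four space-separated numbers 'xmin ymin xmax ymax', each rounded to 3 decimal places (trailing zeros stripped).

Executing turtle program step by step:
Start: pos=(0,0), heading=0, pen down
LT 90: heading 0 -> 90
LT 90: heading 90 -> 180
RT 180: heading 180 -> 0
FD 13: (0,0) -> (13,0) [heading=0, draw]
Final: pos=(13,0), heading=0, 1 segment(s) drawn

Segment endpoints: x in {0, 13}, y in {0}
xmin=0, ymin=0, xmax=13, ymax=0

Answer: 0 0 13 0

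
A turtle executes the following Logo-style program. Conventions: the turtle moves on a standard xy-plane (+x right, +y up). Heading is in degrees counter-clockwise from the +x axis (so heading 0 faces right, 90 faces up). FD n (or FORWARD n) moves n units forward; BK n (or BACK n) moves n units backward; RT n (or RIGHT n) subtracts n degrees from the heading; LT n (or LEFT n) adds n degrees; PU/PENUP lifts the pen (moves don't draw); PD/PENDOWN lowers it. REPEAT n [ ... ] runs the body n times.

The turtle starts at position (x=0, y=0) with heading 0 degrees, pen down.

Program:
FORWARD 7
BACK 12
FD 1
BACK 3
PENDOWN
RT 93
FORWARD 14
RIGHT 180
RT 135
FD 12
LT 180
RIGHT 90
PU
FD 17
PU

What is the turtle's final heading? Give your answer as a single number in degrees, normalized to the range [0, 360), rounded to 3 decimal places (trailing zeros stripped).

Answer: 42

Derivation:
Executing turtle program step by step:
Start: pos=(0,0), heading=0, pen down
FD 7: (0,0) -> (7,0) [heading=0, draw]
BK 12: (7,0) -> (-5,0) [heading=0, draw]
FD 1: (-5,0) -> (-4,0) [heading=0, draw]
BK 3: (-4,0) -> (-7,0) [heading=0, draw]
PD: pen down
RT 93: heading 0 -> 267
FD 14: (-7,0) -> (-7.733,-13.981) [heading=267, draw]
RT 180: heading 267 -> 87
RT 135: heading 87 -> 312
FD 12: (-7.733,-13.981) -> (0.297,-22.899) [heading=312, draw]
LT 180: heading 312 -> 132
RT 90: heading 132 -> 42
PU: pen up
FD 17: (0.297,-22.899) -> (12.93,-11.523) [heading=42, move]
PU: pen up
Final: pos=(12.93,-11.523), heading=42, 6 segment(s) drawn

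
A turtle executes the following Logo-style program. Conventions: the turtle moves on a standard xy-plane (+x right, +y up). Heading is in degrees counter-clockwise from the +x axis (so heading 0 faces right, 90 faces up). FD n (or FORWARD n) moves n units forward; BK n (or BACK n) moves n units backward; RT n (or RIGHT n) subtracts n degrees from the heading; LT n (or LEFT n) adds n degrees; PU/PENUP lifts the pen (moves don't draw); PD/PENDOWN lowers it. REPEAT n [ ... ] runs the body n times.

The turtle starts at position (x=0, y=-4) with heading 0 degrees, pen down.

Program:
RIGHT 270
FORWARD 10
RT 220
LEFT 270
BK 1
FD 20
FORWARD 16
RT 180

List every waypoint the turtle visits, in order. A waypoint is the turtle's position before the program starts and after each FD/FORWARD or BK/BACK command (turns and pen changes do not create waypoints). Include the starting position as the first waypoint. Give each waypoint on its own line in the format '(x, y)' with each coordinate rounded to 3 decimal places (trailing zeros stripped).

Answer: (0, -4)
(0, 6)
(0.766, 5.357)
(-14.555, 18.213)
(-26.812, 28.498)

Derivation:
Executing turtle program step by step:
Start: pos=(0,-4), heading=0, pen down
RT 270: heading 0 -> 90
FD 10: (0,-4) -> (0,6) [heading=90, draw]
RT 220: heading 90 -> 230
LT 270: heading 230 -> 140
BK 1: (0,6) -> (0.766,5.357) [heading=140, draw]
FD 20: (0.766,5.357) -> (-14.555,18.213) [heading=140, draw]
FD 16: (-14.555,18.213) -> (-26.812,28.498) [heading=140, draw]
RT 180: heading 140 -> 320
Final: pos=(-26.812,28.498), heading=320, 4 segment(s) drawn
Waypoints (5 total):
(0, -4)
(0, 6)
(0.766, 5.357)
(-14.555, 18.213)
(-26.812, 28.498)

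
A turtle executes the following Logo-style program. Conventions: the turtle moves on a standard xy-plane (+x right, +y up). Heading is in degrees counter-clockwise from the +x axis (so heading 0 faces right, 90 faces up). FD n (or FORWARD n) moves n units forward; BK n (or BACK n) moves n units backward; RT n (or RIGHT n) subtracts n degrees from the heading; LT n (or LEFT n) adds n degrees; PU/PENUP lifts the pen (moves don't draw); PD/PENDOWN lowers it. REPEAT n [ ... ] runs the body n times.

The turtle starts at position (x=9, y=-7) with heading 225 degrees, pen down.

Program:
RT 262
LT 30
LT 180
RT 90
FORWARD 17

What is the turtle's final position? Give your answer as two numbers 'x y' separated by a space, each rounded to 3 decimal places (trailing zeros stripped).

Executing turtle program step by step:
Start: pos=(9,-7), heading=225, pen down
RT 262: heading 225 -> 323
LT 30: heading 323 -> 353
LT 180: heading 353 -> 173
RT 90: heading 173 -> 83
FD 17: (9,-7) -> (11.072,9.873) [heading=83, draw]
Final: pos=(11.072,9.873), heading=83, 1 segment(s) drawn

Answer: 11.072 9.873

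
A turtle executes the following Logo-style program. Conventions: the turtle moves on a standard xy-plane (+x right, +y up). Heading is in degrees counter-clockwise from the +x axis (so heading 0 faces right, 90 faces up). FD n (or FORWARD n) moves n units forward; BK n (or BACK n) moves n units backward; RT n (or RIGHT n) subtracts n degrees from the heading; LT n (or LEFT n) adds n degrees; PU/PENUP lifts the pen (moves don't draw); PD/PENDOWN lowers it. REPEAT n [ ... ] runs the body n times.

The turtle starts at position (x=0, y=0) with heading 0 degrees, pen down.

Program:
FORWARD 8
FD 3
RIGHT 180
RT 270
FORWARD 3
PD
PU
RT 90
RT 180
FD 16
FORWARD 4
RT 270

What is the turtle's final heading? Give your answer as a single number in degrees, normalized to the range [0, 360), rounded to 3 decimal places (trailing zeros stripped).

Answer: 90

Derivation:
Executing turtle program step by step:
Start: pos=(0,0), heading=0, pen down
FD 8: (0,0) -> (8,0) [heading=0, draw]
FD 3: (8,0) -> (11,0) [heading=0, draw]
RT 180: heading 0 -> 180
RT 270: heading 180 -> 270
FD 3: (11,0) -> (11,-3) [heading=270, draw]
PD: pen down
PU: pen up
RT 90: heading 270 -> 180
RT 180: heading 180 -> 0
FD 16: (11,-3) -> (27,-3) [heading=0, move]
FD 4: (27,-3) -> (31,-3) [heading=0, move]
RT 270: heading 0 -> 90
Final: pos=(31,-3), heading=90, 3 segment(s) drawn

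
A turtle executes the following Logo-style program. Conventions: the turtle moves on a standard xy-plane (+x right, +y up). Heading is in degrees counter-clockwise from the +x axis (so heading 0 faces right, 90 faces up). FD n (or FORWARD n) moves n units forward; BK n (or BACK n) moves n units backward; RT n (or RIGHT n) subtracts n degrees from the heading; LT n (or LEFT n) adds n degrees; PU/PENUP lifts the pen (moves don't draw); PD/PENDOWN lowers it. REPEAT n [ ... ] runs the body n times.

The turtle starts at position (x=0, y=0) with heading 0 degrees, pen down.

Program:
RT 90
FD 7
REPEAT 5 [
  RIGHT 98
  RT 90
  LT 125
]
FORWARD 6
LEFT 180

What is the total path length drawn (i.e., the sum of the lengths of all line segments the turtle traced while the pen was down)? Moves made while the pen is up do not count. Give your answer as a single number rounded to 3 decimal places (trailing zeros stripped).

Executing turtle program step by step:
Start: pos=(0,0), heading=0, pen down
RT 90: heading 0 -> 270
FD 7: (0,0) -> (0,-7) [heading=270, draw]
REPEAT 5 [
  -- iteration 1/5 --
  RT 98: heading 270 -> 172
  RT 90: heading 172 -> 82
  LT 125: heading 82 -> 207
  -- iteration 2/5 --
  RT 98: heading 207 -> 109
  RT 90: heading 109 -> 19
  LT 125: heading 19 -> 144
  -- iteration 3/5 --
  RT 98: heading 144 -> 46
  RT 90: heading 46 -> 316
  LT 125: heading 316 -> 81
  -- iteration 4/5 --
  RT 98: heading 81 -> 343
  RT 90: heading 343 -> 253
  LT 125: heading 253 -> 18
  -- iteration 5/5 --
  RT 98: heading 18 -> 280
  RT 90: heading 280 -> 190
  LT 125: heading 190 -> 315
]
FD 6: (0,-7) -> (4.243,-11.243) [heading=315, draw]
LT 180: heading 315 -> 135
Final: pos=(4.243,-11.243), heading=135, 2 segment(s) drawn

Segment lengths:
  seg 1: (0,0) -> (0,-7), length = 7
  seg 2: (0,-7) -> (4.243,-11.243), length = 6
Total = 13

Answer: 13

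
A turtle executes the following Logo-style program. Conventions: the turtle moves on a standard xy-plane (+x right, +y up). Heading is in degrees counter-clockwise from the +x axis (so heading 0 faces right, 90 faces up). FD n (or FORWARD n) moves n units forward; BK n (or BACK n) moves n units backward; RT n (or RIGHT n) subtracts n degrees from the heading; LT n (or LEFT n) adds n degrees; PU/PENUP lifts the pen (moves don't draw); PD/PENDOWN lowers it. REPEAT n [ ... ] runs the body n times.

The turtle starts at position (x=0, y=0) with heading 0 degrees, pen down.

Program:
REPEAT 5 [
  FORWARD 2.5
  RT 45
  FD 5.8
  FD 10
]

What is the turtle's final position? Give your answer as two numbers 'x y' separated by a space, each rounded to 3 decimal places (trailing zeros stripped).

Answer: -26.972 -33.008

Derivation:
Executing turtle program step by step:
Start: pos=(0,0), heading=0, pen down
REPEAT 5 [
  -- iteration 1/5 --
  FD 2.5: (0,0) -> (2.5,0) [heading=0, draw]
  RT 45: heading 0 -> 315
  FD 5.8: (2.5,0) -> (6.601,-4.101) [heading=315, draw]
  FD 10: (6.601,-4.101) -> (13.672,-11.172) [heading=315, draw]
  -- iteration 2/5 --
  FD 2.5: (13.672,-11.172) -> (15.44,-12.94) [heading=315, draw]
  RT 45: heading 315 -> 270
  FD 5.8: (15.44,-12.94) -> (15.44,-18.74) [heading=270, draw]
  FD 10: (15.44,-18.74) -> (15.44,-28.74) [heading=270, draw]
  -- iteration 3/5 --
  FD 2.5: (15.44,-28.74) -> (15.44,-31.24) [heading=270, draw]
  RT 45: heading 270 -> 225
  FD 5.8: (15.44,-31.24) -> (11.339,-35.341) [heading=225, draw]
  FD 10: (11.339,-35.341) -> (4.268,-42.412) [heading=225, draw]
  -- iteration 4/5 --
  FD 2.5: (4.268,-42.412) -> (2.5,-44.18) [heading=225, draw]
  RT 45: heading 225 -> 180
  FD 5.8: (2.5,-44.18) -> (-3.3,-44.18) [heading=180, draw]
  FD 10: (-3.3,-44.18) -> (-13.3,-44.18) [heading=180, draw]
  -- iteration 5/5 --
  FD 2.5: (-13.3,-44.18) -> (-15.8,-44.18) [heading=180, draw]
  RT 45: heading 180 -> 135
  FD 5.8: (-15.8,-44.18) -> (-19.901,-40.079) [heading=135, draw]
  FD 10: (-19.901,-40.079) -> (-26.972,-33.008) [heading=135, draw]
]
Final: pos=(-26.972,-33.008), heading=135, 15 segment(s) drawn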